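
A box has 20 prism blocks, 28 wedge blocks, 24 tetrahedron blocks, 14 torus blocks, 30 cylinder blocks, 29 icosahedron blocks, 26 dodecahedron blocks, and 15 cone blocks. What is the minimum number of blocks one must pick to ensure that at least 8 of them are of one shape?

57

The 8 shapes are the holes; the blocks drawn are the pigeons.
To avoid 8 of any one shape, the worst case takes at most 7 of each shape.
That gives 7 + 7 + 7 + 7 + 7 + 7 + 7 + 7 = 56 blocks with no shape reaching 8.
The next block forces some shape to 8, so 56 + 1 = 57.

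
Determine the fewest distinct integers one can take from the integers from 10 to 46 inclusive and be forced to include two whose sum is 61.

22

Group the elements by complementary pair {x, 61−x}: {15,46}, {16,45}, {17,44}, …, giving 16 two-element pairs and 5 integers whose partner 61−x falls outside [10,46].
Treating each of those 21 groups as a pigeonhole, one can pick one integer per group — 21 integers — with no two summing to 61.
The 22nd integer lands in an occupied pair, forcing a sum of 61.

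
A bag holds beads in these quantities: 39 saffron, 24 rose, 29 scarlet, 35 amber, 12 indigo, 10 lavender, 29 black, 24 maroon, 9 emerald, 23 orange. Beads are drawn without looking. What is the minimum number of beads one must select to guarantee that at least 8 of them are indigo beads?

230

In the worst case for collecting indigo beads, every non-indigo bead comes out first.
There are 39 + 24 + 29 + 35 + 10 + 29 + 24 + 9 + 23 = 222 non-indigo beads altogether.
After those, each further bead must be indigo, so 222 + 8 = 230 draws guarantee 8 indigo beads.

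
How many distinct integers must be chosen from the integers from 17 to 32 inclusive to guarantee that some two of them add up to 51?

10

Group the elements by complementary pair {x, 51−x}: {19,32}, {20,31}, {21,30}, …, giving 7 two-element pairs and 2 integers whose partner 51−x falls outside [17,32].
By the pigeonhole principle, treating each of those 9 groups as a pigeonhole, one can pick one integer per group — 9 integers — with no two summing to 51.
The 10th integer lands in an occupied pair, forcing a sum of 51.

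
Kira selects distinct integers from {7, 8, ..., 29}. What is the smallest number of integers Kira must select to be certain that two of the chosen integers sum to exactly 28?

A set avoiding the sum 28 can contain at most one of each pair {x, 28−x}, plus the 9 elements whose complement lies outside the range or equal to its own complement.
The integers 14, …, 29 (16 of them) are such a set: any two sum to at least 14+15 = 29 > 28.
Pigeonhole: any 17th integer completes one of the 7 pairs, so 17 choices force a sum of 28.

17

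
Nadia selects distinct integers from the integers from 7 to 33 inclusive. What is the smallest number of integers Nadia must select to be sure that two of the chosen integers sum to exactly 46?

A set avoiding the sum 46 can contain at most one of each pair {x, 46−x}, plus the 7 elements whose complement lies outside the range or equal to its own complement.
The integers 7, …, 23 (17 of them) are such a set: any two sum to at least 7+8 = 15 and at most 22+23 = 45 < 46.
Any 18th integer completes one of the 10 pairs, so 18 choices force a sum of 46.

18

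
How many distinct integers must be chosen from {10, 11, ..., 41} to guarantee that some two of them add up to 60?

22

Two chosen integers sum to 60 exactly when both halves of some pair {x, 60−x} with 19 ≤ x ≤ 60−x ≤ 41 are chosen — 11 such pairs.
The remaining 10 elements (those with no distinct partner in range) can never complete a 60-sum, so the worst case takes all of them and one from each pair: 10 + 11 = 21.
By the pigeonhole principle, the 22nd integer has to be the second member of some pair, so 21 + 1 = 22.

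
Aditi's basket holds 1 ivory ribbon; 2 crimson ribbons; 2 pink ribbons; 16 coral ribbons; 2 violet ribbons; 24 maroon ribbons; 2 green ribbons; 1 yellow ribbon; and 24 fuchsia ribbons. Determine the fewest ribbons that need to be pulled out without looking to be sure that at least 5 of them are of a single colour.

23

Put each drawn ribbon into a box by colour. The largest draw with every box below 5 takes min(count, 4) from each colour; colours with fewer than 4 contribute all they have.
Σ min(cᵢ, 4) = 1 + 2 + 2 + 4 + 2 + 4 + 2 + 1 + 4 = 22.
Draw number 22 + 1 = 23 must push one box to 5.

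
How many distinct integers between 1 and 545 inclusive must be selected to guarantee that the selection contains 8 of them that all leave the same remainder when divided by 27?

190

Pigeonhole: the 27 residue classes mod 27 are the pigeonholes.
With 189 integers one could put 7 in each residue class and have no class reach 8.
The 190th integer pushes some class to 8, so 27·7 + 1 = 190.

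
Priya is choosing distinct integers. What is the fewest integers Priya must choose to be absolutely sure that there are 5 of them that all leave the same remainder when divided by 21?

Pigeonhole: the 21 residue classes mod 21 are the pigeonholes.
With 84 integers one could put 4 in each residue class and have no class reach 5.
The 85th integer pushes some class to 5, so 21·4 + 1 = 85.

85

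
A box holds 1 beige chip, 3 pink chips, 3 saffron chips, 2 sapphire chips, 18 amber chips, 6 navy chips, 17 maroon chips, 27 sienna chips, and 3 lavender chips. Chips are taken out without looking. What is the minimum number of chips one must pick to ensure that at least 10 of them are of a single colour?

46

Pigeonhole: the 9 colours are the holes; the chips drawn are the pigeons.
To avoid 10 of any one colour, the worst case takes at most 9 of each colour, or every chip of a colour that has fewer than 9.
That gives 1 + 3 + 3 + 2 + 9 + 6 + 9 + 9 + 3 = 45 chips with no colour reaching 10.
The next chip forces some colour to 10, so 45 + 1 = 46.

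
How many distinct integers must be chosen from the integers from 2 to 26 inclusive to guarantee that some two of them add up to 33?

Group the elements by complementary pair {x, 33−x}: {7,26}, {8,25}, {9,24}, …, giving 10 two-element pairs and 5 integers whose partner 33−x falls outside [2,26].
Pigeonhole: treating each of those 15 groups as a pigeonhole, one can pick one integer per group — 15 integers — with no two summing to 33.
The 16th integer lands in an occupied pair, forcing a sum of 33.

16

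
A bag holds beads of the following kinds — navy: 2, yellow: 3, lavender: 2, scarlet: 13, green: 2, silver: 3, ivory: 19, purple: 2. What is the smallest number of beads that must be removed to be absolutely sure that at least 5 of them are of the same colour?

By pigeonhole, put each drawn bead into a box by colour. The largest draw with every box below 5 takes min(count, 4) from each colour; colours with fewer than 4 contribute all they have.
Σ min(cᵢ, 4) = 2 + 3 + 2 + 4 + 2 + 3 + 4 + 2 = 22.
Draw number 22 + 1 = 23 must push one box to 5.

23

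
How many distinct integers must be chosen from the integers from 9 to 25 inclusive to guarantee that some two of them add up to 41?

13

A set avoiding the sum 41 can contain at most one of each pair {x, 41−x}, plus the 7 elements whose complement lies outside the range.
The integers 9, …, 20 (12 of them) are such a set: any two sum to at least 9+10 = 19 and at most 19+20 = 39 < 41.
Any 13th integer completes one of the 5 pairs, so 13 choices force a sum of 41.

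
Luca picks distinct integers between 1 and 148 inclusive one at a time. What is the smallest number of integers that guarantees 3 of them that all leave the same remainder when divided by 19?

39

The 19 residue classes mod 19 are the pigeonholes.
With 38 integers one could put 2 in each residue class and have no class reach 3.
The 39th integer pushes some class to 3, so 19·2 + 1 = 39.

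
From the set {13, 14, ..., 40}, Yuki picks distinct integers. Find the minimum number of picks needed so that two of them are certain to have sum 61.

19

A set avoiding the sum 61 can contain at most one of each pair {x, 61−x}, plus the 8 elements whose complement lies outside the range.
The integers 13, …, 30 (18 of them) are such a set: any two sum to at least 13+14 = 27 and at most 29+30 = 59 < 61.
Any 19th integer completes one of the 10 pairs, so 19 choices force a sum of 61.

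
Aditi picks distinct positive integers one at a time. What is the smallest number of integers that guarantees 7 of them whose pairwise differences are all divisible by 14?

Integers whose pairwise differences are multiples of 14 are exactly those sharing a remainder mod 14. By the pigeonhole principle, the 14 residue classes mod 14 are the pigeonholes.
With 84 integers one could put 6 in each residue class and have no class reach 7.
The 85th integer pushes some class to 7, so 14·6 + 1 = 85.

85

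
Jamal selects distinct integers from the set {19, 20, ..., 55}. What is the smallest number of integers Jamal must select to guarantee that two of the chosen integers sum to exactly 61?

26

Group the elements by complementary pair {x, 61−x}: {19,42}, {20,41}, {21,40}, …, giving 12 two-element pairs and 13 integers whose partner 61−x falls outside [19,55].
By pigeonhole, treating each of those 25 groups as a pigeonhole, one can pick one integer per group — 25 integers — with no two summing to 61.
The 26th integer lands in an occupied pair, forcing a sum of 61.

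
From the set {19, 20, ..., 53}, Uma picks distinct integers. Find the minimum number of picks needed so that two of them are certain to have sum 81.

23

Group the elements by complementary pair {x, 81−x}: {28,53}, {29,52}, {30,51}, …, giving 13 two-element pairs and 9 integers whose partner 81−x falls outside [19,53].
Treating each of those 22 groups as a pigeonhole, one can pick one integer per group — 22 integers — with no two summing to 81.
The 23rd integer lands in an occupied pair, forcing a sum of 81.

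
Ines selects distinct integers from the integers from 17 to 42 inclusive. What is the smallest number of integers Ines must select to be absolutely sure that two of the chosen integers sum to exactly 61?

Two chosen integers sum to 61 exactly when both halves of some pair {x, 61−x} with 19 ≤ x ≤ 61−x ≤ 42 are chosen — 12 such pairs.
The remaining 2 elements (those with no distinct partner in range) can never complete a 61-sum, so the worst case takes all of them and one from each pair: 2 + 12 = 14.
By pigeonhole, the 15th integer has to be the second member of some pair, so 14 + 1 = 15.

15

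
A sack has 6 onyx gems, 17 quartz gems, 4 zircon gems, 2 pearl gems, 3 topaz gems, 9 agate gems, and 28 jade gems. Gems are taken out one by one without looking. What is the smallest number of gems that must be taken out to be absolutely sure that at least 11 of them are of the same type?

An adversary could hand out at most 10 gems per type (5 types run out sooner): 6 + 10 + 4 + 2 + 3 + 9 + 10 = 44 gems and still no type has 11.
One more gem lands in a type already at 10, so 45 draws are enough and 44 are not.

45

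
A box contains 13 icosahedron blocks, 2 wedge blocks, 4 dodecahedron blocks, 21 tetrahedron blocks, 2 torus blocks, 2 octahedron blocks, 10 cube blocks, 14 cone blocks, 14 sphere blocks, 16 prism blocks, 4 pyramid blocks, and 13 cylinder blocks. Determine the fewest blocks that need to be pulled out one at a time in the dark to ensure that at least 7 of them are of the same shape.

57

An adversary could hand out at most 6 blocks per shape (5 shapes run out sooner): 6 + 2 + 4 + 6 + 2 + 2 + 6 + 6 + 6 + 6 + 4 + 6 = 56 blocks and still no shape has 7.
One more block lands in a shape already at 6, so 57 draws are enough and 56 are not.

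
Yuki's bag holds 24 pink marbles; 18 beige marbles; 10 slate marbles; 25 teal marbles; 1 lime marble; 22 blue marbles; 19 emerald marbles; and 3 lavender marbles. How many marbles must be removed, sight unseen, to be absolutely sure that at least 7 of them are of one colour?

An adversary could hand out at most 6 marbles per colour (lime, lavender run out sooner): 6 + 6 + 6 + 6 + 1 + 6 + 6 + 3 = 40 marbles and still no colour has 7.
Pigeonhole: one more marble lands in a colour already at 6, so 41 draws are enough and 40 are not.

41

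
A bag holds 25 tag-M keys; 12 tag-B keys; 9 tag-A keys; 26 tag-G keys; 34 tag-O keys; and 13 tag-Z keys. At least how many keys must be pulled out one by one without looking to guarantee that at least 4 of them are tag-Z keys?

110

In the worst case for collecting tag-Z keys, every non-tag-Z key comes out first.
There are 25 + 12 + 9 + 26 + 34 = 106 non-tag-Z keys altogether.
After those, each further key must be tag-Z, so 106 + 4 = 110 draws guarantee 4 tag-Z keys.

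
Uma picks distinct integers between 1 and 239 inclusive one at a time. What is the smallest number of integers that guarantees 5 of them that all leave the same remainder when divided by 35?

By the pigeonhole principle, the 35 residue classes mod 35 are the pigeonholes.
With 140 integers one could put 4 in each residue class and have no class reach 5.
The 141st integer pushes some class to 5, so 35·4 + 1 = 141.

141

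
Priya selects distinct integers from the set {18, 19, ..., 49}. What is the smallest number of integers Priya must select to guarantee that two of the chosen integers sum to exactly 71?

A set avoiding the sum 71 can contain at most one of each pair {x, 71−x}, plus the 4 elements whose complement lies outside the range.
The integers 18, …, 35 (18 of them) are such a set: any two sum to at least 18+19 = 37 and at most 34+35 = 69 < 71.
Any 19th integer completes one of the 14 pairs, so 19 choices force a sum of 71.

19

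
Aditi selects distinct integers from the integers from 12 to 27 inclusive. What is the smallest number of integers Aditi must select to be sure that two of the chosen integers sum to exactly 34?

Group the elements by complementary pair {x, 34−x}: {12,22}, {13,21}, {14,20}, …, giving 5 two-element pairs, the single value 17 (it cannot pair with itself since the integers are distinct), and 5 integers whose partner 34−x falls outside [12,27].
Pigeonhole: treating each of those 11 groups as a pigeonhole, one can pick one integer per group — 11 integers — with no two summing to 34.
The 12th integer lands in an occupied pair, forcing a sum of 34.

12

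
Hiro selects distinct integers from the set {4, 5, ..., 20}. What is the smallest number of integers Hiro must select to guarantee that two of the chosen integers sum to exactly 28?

12

Two chosen integers sum to 28 exactly when both halves of some pair {x, 28−x} with 8 ≤ x ≤ 28−x ≤ 20 are chosen — 6 such pairs.
The remaining 5 elements (those with no distinct partner in range) can never complete a 28-sum, so the worst case takes all of them and one from each pair: 5 + 6 = 11.
The 12th integer has to be the second member of some pair, so 11 + 1 = 12.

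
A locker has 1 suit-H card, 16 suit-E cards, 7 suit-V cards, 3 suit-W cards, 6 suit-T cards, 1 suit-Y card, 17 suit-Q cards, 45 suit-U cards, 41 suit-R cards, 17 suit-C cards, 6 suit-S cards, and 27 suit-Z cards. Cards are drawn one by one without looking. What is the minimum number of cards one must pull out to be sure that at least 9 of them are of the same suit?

73

An adversary could hand out at most 8 cards per suit (6 suits run out sooner): 1 + 8 + 7 + 3 + 6 + 1 + 8 + 8 + 8 + 8 + 6 + 8 = 72 cards and still no suit has 9.
By pigeonhole, one more card lands in a suit already at 8, so 73 draws are enough and 72 are not.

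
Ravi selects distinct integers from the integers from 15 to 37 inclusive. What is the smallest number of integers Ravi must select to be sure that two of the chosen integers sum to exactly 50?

Group the elements by complementary pair {x, 50−x}: {15,35}, {16,34}, {17,33}, …, giving 10 two-element pairs; the single value 25 (it cannot pair with itself since the integers are distinct); and 2 integers whose partner 50−x falls outside [15,37].
By pigeonhole, treating each of those 13 groups as a pigeonhole, one can pick one integer per group — 13 integers — with no two summing to 50.
The 14th integer lands in an occupied pair, forcing a sum of 50.

14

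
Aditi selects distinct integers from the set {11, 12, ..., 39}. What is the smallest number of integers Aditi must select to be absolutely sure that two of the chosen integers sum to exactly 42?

20

Two chosen integers sum to 42 exactly when both halves of some pair {x, 42−x} with 11 ≤ x ≤ 42−x ≤ 31 are chosen — 10 such pairs.
The remaining 9 elements (those with no distinct partner in range) can never complete a 42-sum, so the worst case takes all of them and one from each pair: 9 + 10 = 19.
The 20th integer has to be the second member of some pair, so 19 + 1 = 20.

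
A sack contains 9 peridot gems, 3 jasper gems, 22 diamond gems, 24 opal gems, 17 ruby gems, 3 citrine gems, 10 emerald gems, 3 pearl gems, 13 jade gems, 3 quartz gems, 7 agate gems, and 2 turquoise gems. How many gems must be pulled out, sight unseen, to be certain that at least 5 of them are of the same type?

43

By the pigeonhole principle, put each drawn gem into a box by type. The largest draw with every box below 5 takes min(count, 4) from each type; types with fewer than 4 contribute all they have.
Σ min(cᵢ, 4) = 4 + 3 + 4 + 4 + 4 + 3 + 4 + 3 + 4 + 3 + 4 + 2 = 42.
Draw number 42 + 1 = 43 must push one box to 5.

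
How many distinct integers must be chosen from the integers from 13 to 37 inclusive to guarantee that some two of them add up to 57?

17

A set avoiding the sum 57 can contain at most one of each pair {x, 57−x}, plus the 7 elements whose complement lies outside the range.
The integers 13, …, 28 (16 of them) are such a set: any two sum to at least 13+14 = 27 and at most 27+28 = 55 < 57.
By the pigeonhole principle, any 17th integer completes one of the 9 pairs, so 17 choices force a sum of 57.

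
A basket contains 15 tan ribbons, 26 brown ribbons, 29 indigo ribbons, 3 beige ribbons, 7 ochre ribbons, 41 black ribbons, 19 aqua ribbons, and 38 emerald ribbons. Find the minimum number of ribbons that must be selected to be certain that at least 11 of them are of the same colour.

71

By pigeonhole, put each drawn ribbon into a box by colour. The largest draw with every box below 11 takes min(count, 10) from each colour; colours with fewer than 10 contribute all they have.
Σ min(cᵢ, 10) = 10 + 10 + 10 + 3 + 7 + 10 + 10 + 10 = 70.
Draw number 70 + 1 = 71 must push one box to 11.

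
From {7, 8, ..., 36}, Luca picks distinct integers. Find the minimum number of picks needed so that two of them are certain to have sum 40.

Two chosen integers sum to 40 exactly when both halves of some pair {x, 40−x} with 7 ≤ x ≤ 40−x ≤ 33 are chosen — 13 such pairs.
The remaining 4 elements (those with no distinct partner in range) can never complete a 40-sum, so the worst case takes all of them and one from each pair: 4 + 13 = 17.
By the pigeonhole principle, the 18th integer has to be the second member of some pair, so 17 + 1 = 18.

18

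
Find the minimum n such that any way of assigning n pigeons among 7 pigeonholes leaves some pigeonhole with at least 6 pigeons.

36

With 35 pigeons one could put exactly 5 in each of the 7 pigeonholes, and no pigeonhole would reach 6.
By the pigeonhole principle, one more pigeon must land in a pigeonhole that already has 5, giving it 6.
So 7 × 5 + 1 = 36 pigeons are required.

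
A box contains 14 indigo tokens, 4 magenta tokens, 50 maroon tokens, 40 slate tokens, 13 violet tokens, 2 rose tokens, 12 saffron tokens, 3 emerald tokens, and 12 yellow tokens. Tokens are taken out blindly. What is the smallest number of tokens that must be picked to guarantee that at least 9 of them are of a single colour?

An adversary could hand out at most 8 tokens per colour (magenta, rose, emerald run out sooner): 8 + 4 + 8 + 8 + 8 + 2 + 8 + 3 + 8 = 57 tokens and still no colour has 9.
One more token lands in a colour already at 8, so 58 draws are enough and 57 are not.

58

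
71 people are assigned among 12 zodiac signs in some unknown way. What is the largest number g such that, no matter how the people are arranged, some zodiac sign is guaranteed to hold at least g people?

Pigeonhole: the 12 zodiac signs are the holes and the 71 people are the pigeons.
If every zodiac sign held at most 5 people, the total would be at most 12 × 5 = 60, which is less than 71.
So some zodiac sign holds at least ⌈71/12⌉ = 6 people.

6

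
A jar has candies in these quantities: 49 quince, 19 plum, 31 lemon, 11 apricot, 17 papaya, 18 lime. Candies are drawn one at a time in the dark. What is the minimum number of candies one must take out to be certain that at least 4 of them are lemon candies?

In the worst case for collecting lemon candies, every non-lemon candy comes out first.
There are 49 + 19 + 11 + 17 + 18 = 114 non-lemon candies altogether.
After those, each further candy must be lemon, so 114 + 4 = 118 draws guarantee 4 lemon candies.

118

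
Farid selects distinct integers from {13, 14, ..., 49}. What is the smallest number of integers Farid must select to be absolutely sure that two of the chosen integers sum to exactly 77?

27

Two chosen integers sum to 77 exactly when both halves of some pair {x, 77−x} with 28 ≤ x ≤ 77−x ≤ 49 are chosen — 11 such pairs.
The remaining 15 elements (those with no distinct partner in range) can never complete a 77-sum, so the worst case takes all of them and one from each pair: 15 + 11 = 26.
Pigeonhole: the 27th integer has to be the second member of some pair, so 26 + 1 = 27.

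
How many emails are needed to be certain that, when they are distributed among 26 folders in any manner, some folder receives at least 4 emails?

With 78 emails one could put exactly 3 in each of the 26 folders, and no folder would reach 4.
By pigeonhole, one more email must land in a folder that already has 3, giving it 4.
So 26 × 3 + 1 = 79 emails are required.

79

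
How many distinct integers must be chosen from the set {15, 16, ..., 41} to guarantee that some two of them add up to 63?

Group the elements by complementary pair {x, 63−x}: {22,41}, {23,40}, {24,39}, …, giving 10 two-element pairs and 7 integers whose partner 63−x falls outside [15,41].
Treating each of those 17 groups as a pigeonhole, one can pick one integer per group — 17 integers — with no two summing to 63.
The 18th integer lands in an occupied pair, forcing a sum of 63.

18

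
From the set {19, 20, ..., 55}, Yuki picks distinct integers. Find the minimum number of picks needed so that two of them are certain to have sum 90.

Two chosen integers sum to 90 exactly when both halves of some pair {x, 90−x} with 35 ≤ x ≤ 90−x ≤ 55 are chosen — 10 such pairs.
The remaining 17 elements (those with no distinct partner in range) can never complete a 90-sum, so the worst case takes all of them and one from each pair: 17 + 10 = 27.
Pigeonhole: the 28th integer has to be the second member of some pair, so 27 + 1 = 28.

28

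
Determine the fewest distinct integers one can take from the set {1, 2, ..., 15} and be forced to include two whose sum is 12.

11

A set avoiding the sum 12 can contain at most one of each pair {x, 12−x}, plus the 5 elements whose complement lies outside the range or equal to its own complement.
The integers 6, …, 15 (10 of them) are such a set: any two sum to at least 6+7 = 13 > 12.
Any 11th integer completes one of the 5 pairs, so 11 choices force a sum of 12.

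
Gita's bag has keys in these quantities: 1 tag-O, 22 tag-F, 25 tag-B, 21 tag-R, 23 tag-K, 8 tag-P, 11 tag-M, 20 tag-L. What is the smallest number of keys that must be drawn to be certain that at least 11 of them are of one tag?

70

An adversary could hand out at most 10 keys per tag (tag-O, tag-P run out sooner): 1 + 10 + 10 + 10 + 10 + 8 + 10 + 10 = 69 keys and still no tag has 11.
By pigeonhole, one more key lands in a tag already at 10, so 70 draws are enough and 69 are not.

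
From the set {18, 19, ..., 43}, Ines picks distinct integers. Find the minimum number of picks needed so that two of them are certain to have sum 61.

14

Group the elements by complementary pair {x, 61−x}: {18,43}, {19,42}, {20,41}, …, giving 13 two-element pairs.
By the pigeonhole principle, treating each of those 13 groups as a pigeonhole, one can pick one integer per group — 13 integers — with no two summing to 61.
The 14th integer lands in an occupied pair, forcing a sum of 61.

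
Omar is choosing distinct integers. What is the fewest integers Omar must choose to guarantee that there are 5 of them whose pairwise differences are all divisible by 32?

Integers whose pairwise differences are multiples of 32 are exactly those sharing a remainder mod 32. The 32 residue classes mod 32 are the pigeonholes.
With 128 integers one could put 4 in each residue class and have no class reach 5.
The 129th integer pushes some class to 5, so 32·4 + 1 = 129.

129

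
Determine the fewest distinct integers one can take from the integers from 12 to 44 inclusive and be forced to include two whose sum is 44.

24

A set avoiding the sum 44 can contain at most one of each pair {x, 44−x}, plus the 13 elements whose complement lies outside the range or equal to its own complement.
The integers 22, …, 44 (23 of them) are such a set: any two sum to at least 22+23 = 45 > 44.
By the pigeonhole principle, any 24th integer completes one of the 10 pairs, so 24 choices force a sum of 44.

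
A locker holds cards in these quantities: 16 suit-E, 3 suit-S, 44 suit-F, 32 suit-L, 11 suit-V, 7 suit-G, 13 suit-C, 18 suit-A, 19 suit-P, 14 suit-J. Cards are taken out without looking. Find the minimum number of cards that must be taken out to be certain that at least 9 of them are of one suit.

Pigeonhole: put each drawn card into a box by suit. The largest draw with every box below 9 takes min(count, 8) from each suit; suits with fewer than 8 contribute all they have.
Σ min(cᵢ, 8) = 8 + 3 + 8 + 8 + 8 + 7 + 8 + 8 + 8 + 8 = 74.
Draw number 74 + 1 = 75 must push one box to 9.

75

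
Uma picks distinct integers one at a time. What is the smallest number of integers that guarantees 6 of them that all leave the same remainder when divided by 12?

By pigeonhole, the 12 residue classes mod 12 are the pigeonholes.
With 60 integers one could put 5 in each residue class and have no class reach 6.
The 61st integer pushes some class to 6, so 12·5 + 1 = 61.

61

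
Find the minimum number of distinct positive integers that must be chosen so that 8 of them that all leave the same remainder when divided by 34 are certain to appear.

By pigeonhole, the 34 residue classes mod 34 are the pigeonholes.
With 238 integers one could put 7 in each residue class and have no class reach 8.
The 239th integer pushes some class to 8, so 34·7 + 1 = 239.

239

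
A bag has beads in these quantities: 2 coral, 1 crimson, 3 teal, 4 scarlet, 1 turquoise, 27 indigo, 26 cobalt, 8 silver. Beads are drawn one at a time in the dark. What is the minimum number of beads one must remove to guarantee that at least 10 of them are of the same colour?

38

Put each drawn bead into a box by colour. The largest draw with every box below 10 takes min(count, 9) from each colour; colours with fewer than 9 contribute all they have.
Σ min(cᵢ, 9) = 2 + 1 + 3 + 4 + 1 + 9 + 9 + 8 = 37.
Draw number 37 + 1 = 38 must push one box to 10.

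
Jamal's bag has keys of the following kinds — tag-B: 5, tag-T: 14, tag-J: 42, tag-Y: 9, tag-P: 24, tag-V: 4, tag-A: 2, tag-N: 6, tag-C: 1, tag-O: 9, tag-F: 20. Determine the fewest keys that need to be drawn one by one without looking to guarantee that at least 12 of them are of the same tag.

81

The 11 tags are the holes; the keys drawn are the pigeons.
To avoid 12 of any one tag, the worst case takes at most 11 of each tag, or every key of a tag that has fewer than 11.
That gives 5 + 11 + 11 + 9 + 11 + 4 + 2 + 6 + 1 + 9 + 11 = 80 keys with no tag reaching 12.
The next key forces some tag to 12, so 80 + 1 = 81.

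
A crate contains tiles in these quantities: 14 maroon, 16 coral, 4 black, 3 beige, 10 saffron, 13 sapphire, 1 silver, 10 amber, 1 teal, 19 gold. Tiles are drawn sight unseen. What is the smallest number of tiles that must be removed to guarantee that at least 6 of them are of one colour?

40

The 10 colours are the holes; the tiles drawn are the pigeons.
To avoid 6 of any one colour, the worst case takes at most 5 of each colour, or every tile of a colour that has fewer than 5.
That gives 5 + 5 + 4 + 3 + 5 + 5 + 1 + 5 + 1 + 5 = 39 tiles with no colour reaching 6.
The next tile forces some colour to 6, so 39 + 1 = 40.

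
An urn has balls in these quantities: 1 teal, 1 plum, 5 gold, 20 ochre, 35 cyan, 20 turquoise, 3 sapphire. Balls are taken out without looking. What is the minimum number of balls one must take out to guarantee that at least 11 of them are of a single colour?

41

By the pigeonhole principle, the 7 colours are the holes; the balls drawn are the pigeons.
To avoid 11 of any one colour, the worst case takes at most 10 of each colour, or every ball of a colour that has fewer than 10.
That gives 1 + 1 + 5 + 10 + 10 + 10 + 3 = 40 balls with no colour reaching 11.
The next ball forces some colour to 11, so 40 + 1 = 41.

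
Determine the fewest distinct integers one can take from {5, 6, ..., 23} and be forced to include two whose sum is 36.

15

A set avoiding the sum 36 can contain at most one of each pair {x, 36−x}, plus the 9 elements whose complement lies outside the range or equal to its own complement.
The integers 5, …, 18 (14 of them) are such a set: any two sum to at least 5+6 = 11 and at most 17+18 = 35 < 36.
Any 15th integer completes one of the 5 pairs, so 15 choices force a sum of 36.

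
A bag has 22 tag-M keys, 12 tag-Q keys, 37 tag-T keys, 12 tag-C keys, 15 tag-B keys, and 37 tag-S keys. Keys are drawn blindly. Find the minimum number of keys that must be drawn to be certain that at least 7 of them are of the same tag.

Pigeonhole: put each drawn key into a box by tag. The largest draw with every box below 7 takes min(count, 6) from each tag.
Σ min(cᵢ, 6) = 6 + 6 + 6 + 6 + 6 + 6 = 36.
Draw number 36 + 1 = 37 must push one box to 7.

37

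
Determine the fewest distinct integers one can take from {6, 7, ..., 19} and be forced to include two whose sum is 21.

10

Group the elements by complementary pair {x, 21−x}: {6,15}, {7,14}, {8,13}, …, giving 5 two-element pairs and 4 integers whose partner 21−x falls outside [6,19].
By the pigeonhole principle, treating each of those 9 groups as a pigeonhole, one can pick one integer per group — 9 integers — with no two summing to 21.
The 10th integer lands in an occupied pair, forcing a sum of 21.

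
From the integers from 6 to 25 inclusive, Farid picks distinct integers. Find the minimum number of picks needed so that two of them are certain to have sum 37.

Group the elements by complementary pair {x, 37−x}: {12,25}, {13,24}, {14,23}, …, giving 7 two-element pairs and 6 integers whose partner 37−x falls outside [6,25].
Pigeonhole: treating each of those 13 groups as a pigeonhole, one can pick one integer per group — 13 integers — with no two summing to 37.
The 14th integer lands in an occupied pair, forcing a sum of 37.

14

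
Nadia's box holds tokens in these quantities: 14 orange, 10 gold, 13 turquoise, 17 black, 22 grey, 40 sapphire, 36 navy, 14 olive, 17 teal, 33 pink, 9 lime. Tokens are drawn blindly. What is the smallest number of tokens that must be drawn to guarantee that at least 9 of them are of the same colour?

An adversary could hand out at most 8 tokens per colour: 8 + 8 + 8 + 8 + 8 + 8 + 8 + 8 + 8 + 8 + 8 = 88 tokens and still no colour has 9.
One more token lands in a colour already at 8, so 89 draws are enough and 88 are not.

89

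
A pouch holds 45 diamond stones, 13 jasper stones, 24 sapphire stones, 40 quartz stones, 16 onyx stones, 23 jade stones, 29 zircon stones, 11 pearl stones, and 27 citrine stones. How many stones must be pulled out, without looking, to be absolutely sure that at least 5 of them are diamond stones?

188

In the worst case for collecting diamond stones, every non-diamond stone comes out first.
There are 13 + 24 + 40 + 16 + 23 + 29 + 11 + 27 = 183 non-diamond stones altogether.
After those, each further stone must be diamond, so 183 + 5 = 188 draws guarantee 5 diamond stones.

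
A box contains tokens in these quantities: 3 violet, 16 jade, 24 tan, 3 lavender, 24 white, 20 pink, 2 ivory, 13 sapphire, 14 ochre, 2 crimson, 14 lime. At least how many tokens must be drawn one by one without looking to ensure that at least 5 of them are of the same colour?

By pigeonhole, the 11 colours are the holes; the tokens drawn are the pigeons.
To avoid 5 of any one colour, the worst case takes at most 4 of each colour, or every token of a colour that has fewer than 4.
That gives 3 + 4 + 4 + 3 + 4 + 4 + 2 + 4 + 4 + 2 + 4 = 38 tokens with no colour reaching 5.
The next token forces some colour to 5, so 38 + 1 = 39.

39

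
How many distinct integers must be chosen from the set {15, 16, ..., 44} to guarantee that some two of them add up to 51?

Two chosen integers sum to 51 exactly when both halves of some pair {x, 51−x} with 15 ≤ x ≤ 51−x ≤ 36 are chosen — 11 such pairs.
The remaining 8 elements (those with no distinct partner in range) can never complete a 51-sum, so the worst case takes all of them and one from each pair: 8 + 11 = 19.
The 20th integer has to be the second member of some pair, so 19 + 1 = 20.

20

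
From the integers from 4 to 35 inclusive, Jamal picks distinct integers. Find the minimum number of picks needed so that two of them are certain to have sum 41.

18

A set avoiding the sum 41 can contain at most one of each pair {x, 41−x}, plus the 2 elements whose complement lies outside the range.
The integers 4, …, 20 (17 of them) are such a set: any two sum to at least 4+5 = 9 and at most 19+20 = 39 < 41.
By pigeonhole, any 18th integer completes one of the 15 pairs, so 18 choices force a sum of 41.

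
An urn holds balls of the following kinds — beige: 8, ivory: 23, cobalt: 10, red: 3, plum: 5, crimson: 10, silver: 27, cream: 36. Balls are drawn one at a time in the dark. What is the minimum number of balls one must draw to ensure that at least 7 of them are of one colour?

45

By the pigeonhole principle, put each drawn ball into a box by colour. The largest draw with every box below 7 takes min(count, 6) from each colour; colours with fewer than 6 contribute all they have.
Σ min(cᵢ, 6) = 6 + 6 + 6 + 3 + 5 + 6 + 6 + 6 = 44.
Draw number 44 + 1 = 45 must push one box to 7.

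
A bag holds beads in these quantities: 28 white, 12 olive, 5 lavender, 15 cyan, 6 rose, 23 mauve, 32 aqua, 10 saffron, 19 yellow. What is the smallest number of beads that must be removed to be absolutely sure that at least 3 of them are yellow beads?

In the worst case for collecting yellow beads, every non-yellow bead comes out first.
There are 28 + 12 + 5 + 15 + 6 + 23 + 32 + 10 = 131 non-yellow beads altogether.
After those, each further bead must be yellow, so 131 + 3 = 134 draws guarantee 3 yellow beads.

134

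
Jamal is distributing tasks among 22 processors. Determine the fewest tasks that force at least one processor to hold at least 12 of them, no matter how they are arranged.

243

With 242 tasks one could put exactly 11 in each of the 22 processors, and no processor would reach 12.
One more task must land in a processor that already has 11, giving it 12.
So 22 × 11 + 1 = 243 tasks are required.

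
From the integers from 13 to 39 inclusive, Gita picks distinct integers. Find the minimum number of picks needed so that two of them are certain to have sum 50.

Group the elements by complementary pair {x, 50−x}: {13,37}, {14,36}, {15,35}, …, giving 12 two-element pairs, the single value 25 (it cannot pair with itself since the integers are distinct), and 2 integers whose partner 50−x falls outside [13,39].
Treating each of those 15 groups as a pigeonhole, one can pick one integer per group — 15 integers — with no two summing to 50.
The 16th integer lands in an occupied pair, forcing a sum of 50.

16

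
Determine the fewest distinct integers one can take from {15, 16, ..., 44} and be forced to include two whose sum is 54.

19

Group the elements by complementary pair {x, 54−x}: {15,39}, {16,38}, {17,37}, …, giving 12 two-element pairs; the single value 27 (it cannot pair with itself since the integers are distinct); and 5 integers whose partner 54−x falls outside [15,44].
Pigeonhole: treating each of those 18 groups as a pigeonhole, one can pick one integer per group — 18 integers — with no two summing to 54.
The 19th integer lands in an occupied pair, forcing a sum of 54.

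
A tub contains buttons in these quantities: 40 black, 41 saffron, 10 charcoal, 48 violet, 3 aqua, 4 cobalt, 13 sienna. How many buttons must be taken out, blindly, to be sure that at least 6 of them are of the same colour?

33

By the pigeonhole principle, put each drawn button into a box by colour. The largest draw with every box below 6 takes min(count, 5) from each colour; colours with fewer than 5 contribute all they have.
Σ min(cᵢ, 5) = 5 + 5 + 5 + 5 + 3 + 4 + 5 = 32.
Draw number 32 + 1 = 33 must push one box to 6.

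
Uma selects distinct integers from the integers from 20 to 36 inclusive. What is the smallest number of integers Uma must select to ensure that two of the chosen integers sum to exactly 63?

A set avoiding the sum 63 can contain at most one of each pair {x, 63−x}, plus the 7 elements whose complement lies outside the range.
The integers 20, …, 31 (12 of them) are such a set: any two sum to at least 20+21 = 41 and at most 30+31 = 61 < 63.
By pigeonhole, any 13th integer completes one of the 5 pairs, so 13 choices force a sum of 63.

13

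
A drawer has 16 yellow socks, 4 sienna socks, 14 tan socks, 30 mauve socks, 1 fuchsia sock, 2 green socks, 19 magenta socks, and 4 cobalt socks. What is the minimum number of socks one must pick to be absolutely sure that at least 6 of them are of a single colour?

32

Pigeonhole: the 8 colours are the holes; the socks drawn are the pigeons.
To avoid 6 of any one colour, the worst case takes at most 5 of each colour, or every sock of a colour that has fewer than 5.
That gives 5 + 4 + 5 + 5 + 1 + 2 + 5 + 4 = 31 socks with no colour reaching 6.
The next sock forces some colour to 6, so 31 + 1 = 32.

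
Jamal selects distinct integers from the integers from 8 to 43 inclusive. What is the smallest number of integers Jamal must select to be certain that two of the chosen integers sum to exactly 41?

24

Group the elements by complementary pair {x, 41−x}: {8,33}, {9,32}, {10,31}, …, giving 13 two-element pairs and 10 integers whose partner 41−x falls outside [8,43].
By pigeonhole, treating each of those 23 groups as a pigeonhole, one can pick one integer per group — 23 integers — with no two summing to 41.
The 24th integer lands in an occupied pair, forcing a sum of 41.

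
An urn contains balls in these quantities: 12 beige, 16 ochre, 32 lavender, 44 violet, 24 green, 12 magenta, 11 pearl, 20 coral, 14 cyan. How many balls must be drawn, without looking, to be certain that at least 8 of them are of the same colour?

The 9 colours are the holes; the balls drawn are the pigeons.
To avoid 8 of any one colour, the worst case takes at most 7 of each colour.
That gives 7 + 7 + 7 + 7 + 7 + 7 + 7 + 7 + 7 = 63 balls with no colour reaching 8.
The next ball forces some colour to 8, so 63 + 1 = 64.

64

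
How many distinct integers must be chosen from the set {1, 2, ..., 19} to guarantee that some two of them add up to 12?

Group the elements by complementary pair {x, 12−x}: {1,11}, {2,10}, {3,9}, …, giving 5 two-element pairs; the single value 6 (it cannot pair with itself since the integers are distinct); and 8 integers whose partner 12−x falls outside [1,19].
Treating each of those 14 groups as a pigeonhole, one can pick one integer per group — 14 integers — with no two summing to 12.
The 15th integer lands in an occupied pair, forcing a sum of 12.

15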